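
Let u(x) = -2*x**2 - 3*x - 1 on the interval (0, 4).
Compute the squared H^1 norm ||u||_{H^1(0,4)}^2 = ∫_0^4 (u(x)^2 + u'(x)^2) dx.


||u||_{H^1}^2 = 37288/15

The H^1 norm (squared) on an interval (0, L) is
  ||u||_{H^1}^2 = ∫_0^L u(x)^2 dx + ∫_0^L u'(x)^2 dx.
Compute u'(x) = -4*x - 3.
Then u(x)^2 = 4*x**4 + 12*x**3 + 13*x**2 + 6*x + 1 and u'(x)^2 = 16*x**2 + 24*x + 9.
Integrate each monomial from 0 to 4 using ∫_0^4 c·x^n dx = c·4^(n+1)/(n+1):
  ∫_0^4 u(x)^2 dx = ∫_0^4 (4*x^4 + 12*x^3 + 13*x^2 + 6*x + 1) dx. Term by term:
    ∫_0^4 4*x^4 dx = 4096/5;  ∫_0^4 12*x^3 dx = 768;  ∫_0^4 13*x^2 dx = 832/3;
    ∫_0^4 6*x dx = 48;  ∫_0^4 1 dx = 4.
  Sum: 4096/5 + 768 + 832/3 + 48 + 4 = 28748/15.
  ∫_0^4 u'(x)^2 dx = ∫_0^4 (16*x^2 + 24*x + 9) dx. Term by term:
    ∫_0^4 16*x^2 dx = 1024/3;  ∫_0^4 24*x dx = 192;  ∫_0^4 9 dx = 36.
  Sum: 1024/3 + 192 + 36 = 1708/3.
Adding: ||u||_{H^1}^2 = 28748/15 + 1708/3 = 37288/15.


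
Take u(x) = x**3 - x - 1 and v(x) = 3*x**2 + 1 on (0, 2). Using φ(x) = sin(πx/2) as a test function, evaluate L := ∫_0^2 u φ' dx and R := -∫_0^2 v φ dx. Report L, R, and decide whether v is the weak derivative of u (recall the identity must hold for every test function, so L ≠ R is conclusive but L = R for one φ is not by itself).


LHS = -20/π + 96/π^3, RHS = -28/π + 96/π^3. No, v is not the weak derivative of u.

u(x) = x**3 - x - 1, classical derivative u'(x) = 3*x**2 - 1.
φ(x) = sin(πx/2), so φ'(x) = π*cos(π*x/2)/2.
Note φ(0) = φ(2) = 0, so the boundary term u·φ vanishes.
LHS = ∫_0^2 u(x) φ'(x) dx = ∫_0^2 (π*x^3*cos(π*x/2)/2 - π*x*cos(π*x/2)/2 - π*cos(π*x/2)/2) dx. Term by term:
  ∫_0^2 -π*cos(π*x/2)/2 dx = 0;  ∫_0^2 π*x^3*cos(π*x/2)/2 dx = -24/π + 96/π^3;  ∫_0^2 -π*x*cos(π*x/2)/2 dx = 4/π.
Sum: 0 + -24/π + 96/π^3 + 4/π = -20/π + 96/π^3.
So LHS = -20/π + 96/π^3.
∫_0^2 v(x) φ(x) dx = ∫_0^2 (3*x^2*sin(π*x/2) + sin(π*x/2)) dx. Term by term:
  ∫_0^2 3*x^2*sin(π*x/2) dx = -96/π^3 + 24/π;  ∫_0^2 sin(π*x/2) dx = 4/π.
Sum: -96/π^3 + 24/π + 4/π = -96/π^3 + 28/π.
So RHS = -∫_0^2 v(x) φ(x) dx = -28/π + 96/π^3.
LHS − RHS = 8/π ≠ 0, so the identity fails.
(For a valid weak derivative the identity must hold for EVERY test function, in particular this one. The failure shows v is NOT the weak derivative of u.)
Correct weak derivative would be u'(x) = 3*x**2 - 1.


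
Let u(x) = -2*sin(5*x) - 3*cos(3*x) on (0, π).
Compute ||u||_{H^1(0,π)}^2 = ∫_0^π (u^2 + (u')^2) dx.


||u||_{H^1(0,π)}^2 = 97*π

u'(x) = 9*sin(3*x) - 10*cos(5*x).
Expand u² and (u')² and integrate term by term on (0, π), using: for integers n ≥ 1, ∫_0^π sin²(nx) dx = ∫_0^π cos²(nx) dx = π/2; for n ≠ n', ∫_0^π sin(nx)sin(n'x) dx = ∫_0^π cos(nx)cos(n'x) dx = 0; and by product-to-sum, ∫_0^π sin(nx)cos(n'x) dx = ½∫_0^π [sin((n+n')x) + sin((n−n')x)] dx, which is 0 when n+n' is even and 2n/(n²−n'²) when n+n' is odd (it need not vanish on (0, π)).
  u² squared terms: (-3)²·∫cos(3x)² dx = 9·π/2 = 9*π/2;  (-2)²·∫sin(5x)² dx = 4·π/2 = 2*π.
  u² cross terms: 2·(-3)·(-2)·∫cos(3x)·sin(5x) dx = 12·(0) = 0.
  So ∫_0^π u² dx = 9*π/2 + 2*π + 0 = 13*π/2.
  (u')² squared terms: (-10)²·∫cos(5x)² dx = 100·π/2 = 50*π;  (9)²·∫sin(3x)² dx = 81·π/2 = 81*π/2.
  (u')² cross terms: 2·(-10)·(9)·∫cos(5x)·sin(3x) dx = -180·(0) = 0.
  So ∫_0^π (u')² dx = 50*π + 81*π/2 + 0 = 181*π/2.
||u||_{H^1}^2 = (13*π/2) + (181*π/2) = 97*π.


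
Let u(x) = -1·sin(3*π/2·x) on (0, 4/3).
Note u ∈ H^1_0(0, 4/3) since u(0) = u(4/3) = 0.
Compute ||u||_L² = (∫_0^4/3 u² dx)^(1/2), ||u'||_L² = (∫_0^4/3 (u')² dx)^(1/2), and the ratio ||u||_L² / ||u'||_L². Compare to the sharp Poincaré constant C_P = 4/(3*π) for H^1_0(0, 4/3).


||u||_L² / ||u'||_L² = 2/(3*π) < C_P = 4/(3*π).

u(x) = -1·sin(3*π/2·x), so u'(x) = -3*π*cos(3*π*x/2)/2.
Writing u(x) = A·sin(kπx/L) with A = -1 and k = 2, use ∫_0^L sin²(kπx/L) dx = L/2 and ∫_0^L cos²(kπx/L) dx = L/2.
u² = 1·sin²(3*π/2·x) and (u')² = 9*π^2/4·cos²(3*π/2·x), and each of sin², cos² integrates to L/2 = 2/3 over (0, 4/3).
∫_0^4/3 u² dx = 2/3, so ||u||_L² = sqrt(6)/3.
∫_0^4/3 (u')² dx = 3*π^2/2, so ||u'||_L² = sqrt(6)*π/2.
Ratio ||u||_L² / ||u'||_L² = 2/(3*π).
Sharp Poincaré constant on H^1_0(0, 4/3) is C_P = L/π = 4/(3*π), achieved by sin(3*π/4·x).
This is the k = 2 harmonic; the ratio L/(kπ) is strictly less than C_P = L/π, consistent with the sharp inequality ||u||_L² ≤ C_P ||u'||_L².


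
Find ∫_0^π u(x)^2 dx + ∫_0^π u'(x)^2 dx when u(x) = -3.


||u||_{H^1(0,π)}^2 = 9*π

u'(x) = 0.
Expand u² and (u')² and integrate term by term on (0, π), using: for integers n ≥ 1, ∫_0^π sin²(nx) dx = ∫_0^π cos²(nx) dx = π/2; for n ≠ n', ∫_0^π sin(nx)sin(n'x) dx = ∫_0^π cos(nx)cos(n'x) dx = 0; and by product-to-sum, ∫_0^π sin(nx)cos(n'x) dx = ½∫_0^π [sin((n+n')x) + sin((n−n')x)] dx, which is 0 when n+n' is even and 2n/(n²−n'²) when n+n' is odd (it need not vanish on (0, π)). For the constant mode: ∫_0^π 1 dx = π, ∫_0^π cos(nx) dx = 0, ∫_0^π sin(nx) dx = (1−(−1)^n)/n.
  u² squared terms: (-3)²·∫1 dx = 9·π = 9*π.
  So ∫_0^π u² dx = 9*π.
  u' ≡ 0, so ∫_0^π (u')² dx = 0.
||u||_{H^1}^2 = (9*π) + (0) = 9*π.


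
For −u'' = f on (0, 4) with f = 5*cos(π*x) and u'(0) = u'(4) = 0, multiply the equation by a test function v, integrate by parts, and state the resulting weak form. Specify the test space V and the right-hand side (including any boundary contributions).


V = H^1(0, 4) (no boundary constraint on v; u is determined up to an additive constant); weak form: ∫_0^4 u'v' dx = ∫_0^4 (5*cos(π*x)) v dx for all v ∈ V.

Multiply both sides by a test function v and integrate from 0 to 4:
  ∫_0^4 −u''(x) v(x) dx = ∫_0^4 f(x) v(x) dx.
Integrate the LHS by parts once:
  ∫_0^4 −u'' v dx = −[u'(x) v(x)]_0^4 + ∫_0^4 u'(x) v'(x) dx.
Thus ∫_0^4 u'(x) v'(x) dx = ∫_0^4 f(x) v(x) dx + [u'(x) v(x)]_0^4.
Choose V so that boundary terms are either known or forced to vanish.
u has homogeneous Neumann: u'(0) = u'(4) = 0. So [u' v]_0^4 = 0·v(4) − 0·v(0) = 0 for any v; take V = H^1(0, 4).
Weak formulation: find u (satisfying any essential BC) such that ∫_0^4 u'(x) v'(x) dx = ∫_0^4 f v dx for all v ∈ V (homogeneous Neumann, so boundary terms vanish).
Substituting f(x) = 5*cos(π*x), the right-hand side is ∫_0^4 (5*cos(π*x)) v dx.
Compatibility check (pure Neumann): taking v ≡ 1 ∈ V gives 0 = ∫_0^4 f dx + (0) − (0), i.e. ∫_0^4 f dx must equal u'(0) − u'(4) = 0. Indeed ∫_0^4 (5*cos(π*x)) dx = 0, so the data are compatible. The solution is then unique only up to an additive constant (fix it e.g. by requiring ∫_0^4 u dx = 0).


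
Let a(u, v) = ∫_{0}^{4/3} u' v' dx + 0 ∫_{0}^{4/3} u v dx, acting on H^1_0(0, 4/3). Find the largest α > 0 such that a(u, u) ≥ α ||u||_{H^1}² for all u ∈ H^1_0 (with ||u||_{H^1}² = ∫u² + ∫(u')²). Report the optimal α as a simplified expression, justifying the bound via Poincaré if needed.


α = 9*π^2/(16 + 9*π^2)

Coercivity of a(·,·) on H^1_0(0, 4/3) means a(u, u) ≥ α ||u||_{H^1}² for every u ∈ H^1_0.
The interval has length L = 4/3, and Poincaré/coercivity depend only on L. Here a(u, u) = ∫(u')² + (0)·∫u².
Here c = 0, so a(u,u) = ∫(u')² alone. The condition a(u,u) ≥ α||u||_{H^1}² reads (1−α)∫(u')² ≥ (α−c)∫u². Any admissible α is ≤ 1 (rapidly oscillating u have ∫u²/∫(u')² → 0), and α = 1 would force 0 ≥ (1−c)∫u², impossible since c < 1; so 1−α > 0. By the sharp Poincaré inequality on H^1_0 of an interval of length L, ∫(u')² ≥ (π/L)²∫u² with equality for the first sine mode sin(π(x−x₀)/L) (x₀ the left endpoint), so the inequality holds for all u iff (1−α)(π/L)² ≥ α − c, i.e. α ≤ ((π/L)² + c)/((π/L)² + 1) = (1 + c(L/π)²)/(1 + (L/π)²). (Direct route, valid since c ≤ 0: Poincaré gives c∫u² ≥ c(L/π)²∫(u')², so a(u,u) ≥ (1 + c(L/π)²)∫(u')², while ||u||_{H^1}² ≤ (1 + (L/π)²)∫(u')²; dividing yields the same α.) With (π/L)² = 9*π^2/16 and c = 0, the largest admissible constant is α = ((π/L)² + c)/((π/L)² + 1).
Simplifying, α = 9*π^2/(16 + 9*π^2).


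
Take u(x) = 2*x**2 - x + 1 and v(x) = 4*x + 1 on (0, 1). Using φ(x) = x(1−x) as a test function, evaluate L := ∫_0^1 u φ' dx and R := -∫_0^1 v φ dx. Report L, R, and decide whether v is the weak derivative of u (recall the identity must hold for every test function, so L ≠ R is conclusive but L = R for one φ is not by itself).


LHS = -1/6, RHS = -1/2. No, v is not the weak derivative of u.

u(x) = 2*x**2 - x + 1, classical derivative u'(x) = 4*x - 1.
φ(x) = x(1−x), so φ'(x) = 1 - 2*x.
Note φ(0) = φ(1) = 0, so the boundary term u·φ vanishes.
LHS = ∫_0^1 u(x) φ'(x) dx = ∫_0^1 (-4*x^3 + 4*x^2 - 3*x + 1) dx. Term by term:
  ∫_0^1 -4*x^3 dx = -1;  ∫_0^1 4*x^2 dx = 4/3;  ∫_0^1 -3*x dx = -3/2;
  ∫_0^1 1 dx = 1.
Sum: -1 + 4/3 − 3/2 + 1 = -1/6.
So LHS = -1/6.
∫_0^1 v(x) φ(x) dx = ∫_0^1 (-4*x^3 + 3*x^2 + x) dx. Term by term:
  ∫_0^1 -4*x^3 dx = -1;  ∫_0^1 3*x^2 dx = 1;  ∫_0^1 x dx = 1/2.
Sum: -1 + 1 + 1/2 = 1/2.
So RHS = -∫_0^1 v(x) φ(x) dx = -1/2.
LHS − RHS = 1/3 ≠ 0, so the identity fails.
(For a valid weak derivative the identity must hold for EVERY test function, in particular this one. The failure shows v is NOT the weak derivative of u.)
Correct weak derivative would be u'(x) = 4*x - 1.


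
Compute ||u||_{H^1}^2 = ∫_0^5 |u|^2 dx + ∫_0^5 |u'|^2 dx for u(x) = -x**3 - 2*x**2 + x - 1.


||u||_{H^1}^2 = 1360795/42

The H^1 norm (squared) on an interval (0, L) is
  ||u||_{H^1}^2 = ∫_0^L u(x)^2 dx + ∫_0^L u'(x)^2 dx.
Compute u'(x) = -3*x**2 - 4*x + 1.
Then u(x)^2 = x**6 + 4*x**5 + 2*x**4 - 2*x**3 + 5*x**2 - 2*x + 1 and u'(x)^2 = 9*x**4 + 24*x**3 + 10*x**2 - 8*x + 1.
Integrate each monomial from 0 to 5 using ∫_0^5 c·x^n dx = c·5^(n+1)/(n+1):
  ∫_0^5 u(x)^2 dx = ∫_0^5 (x^6 + 4*x^5 + 2*x^4 - 2*x^3 + 5*x^2 - 2*x + 1) dx. Term by term:
    ∫_0^5 x^6 dx = 78125/7;  ∫_0^5 4*x^5 dx = 31250/3;  ∫_0^5 2*x^4 dx = 1250;
    ∫_0^5 -2*x^3 dx = -625/2;  ∫_0^5 5*x^2 dx = 625/3;  ∫_0^5 -2*x dx = -25;
    ∫_0^5 1 dx = 5.
  Sum: 78125/7 + 31250/3 + 1250 − 625/2 + 625/3 − 25 + 5 = 317845/14.
  ∫_0^5 u'(x)^2 dx = ∫_0^5 (9*x^4 + 24*x^3 + 10*x^2 - 8*x + 1) dx. Term by term:
    ∫_0^5 9*x^4 dx = 5625;  ∫_0^5 24*x^3 dx = 3750;  ∫_0^5 10*x^2 dx = 1250/3;
    ∫_0^5 -8*x dx = -100;  ∫_0^5 1 dx = 5.
  Sum: 5625 + 3750 + 1250/3 − 100 + 5 = 29090/3.
Adding: ||u||_{H^1}^2 = 317845/14 + 29090/3 = 1360795/42.


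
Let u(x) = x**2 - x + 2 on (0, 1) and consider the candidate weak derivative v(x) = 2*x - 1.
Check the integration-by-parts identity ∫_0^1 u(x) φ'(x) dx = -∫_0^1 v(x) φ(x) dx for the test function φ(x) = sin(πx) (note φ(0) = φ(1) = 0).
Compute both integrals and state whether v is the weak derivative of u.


LHS = 0, RHS = 0. Yes, v = u' weakly.

u(x) = x**2 - x + 2, classical derivative u'(x) = 2*x - 1.
φ(x) = sin(πx), so φ'(x) = π*cos(π*x).
Note φ(0) = φ(1) = 0, so the boundary term u·φ vanishes.
LHS = ∫_0^1 u(x) φ'(x) dx = ∫_0^1 (π*x^2*cos(π*x) - π*x*cos(π*x) + 2*π*cos(π*x)) dx. Term by term:
  ∫_0^1 2*π*cos(π*x) dx = 0;  ∫_0^1 π*x^2*cos(π*x) dx = -2/π;  ∫_0^1 -π*x*cos(π*x) dx = 2/π.
Sum: 0 − 2/π + 2/π = 0.
So LHS = 0.
∫_0^1 v(x) φ(x) dx = ∫_0^1 (2*x*sin(π*x) - sin(π*x)) dx. Term by term:
  ∫_0^1 -sin(π*x) dx = -2/π;  ∫_0^1 2*x*sin(π*x) dx = 2/π.
Sum: -2/π + 2/π = 0.
So RHS = -∫_0^1 v(x) φ(x) dx = 0.
LHS = RHS, so the identity holds for this test φ.
Moreover u is smooth here and v(x) = u'(x) = 2*x - 1 pointwise, so the identity holds for every test function. Hence v is the weak derivative of u.


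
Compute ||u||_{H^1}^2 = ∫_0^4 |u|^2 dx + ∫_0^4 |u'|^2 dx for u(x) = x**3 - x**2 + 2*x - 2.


||u||_{H^1}^2 = 312736/105

The H^1 norm (squared) on an interval (0, L) is
  ||u||_{H^1}^2 = ∫_0^L u(x)^2 dx + ∫_0^L u'(x)^2 dx.
Compute u'(x) = 3*x**2 - 2*x + 2.
Then u(x)^2 = x**6 - 2*x**5 + 5*x**4 - 8*x**3 + 8*x**2 - 8*x + 4 and u'(x)^2 = 9*x**4 - 12*x**3 + 16*x**2 - 8*x + 4.
Integrate each monomial from 0 to 4 using ∫_0^4 c·x^n dx = c·4^(n+1)/(n+1):
  ∫_0^4 u(x)^2 dx = ∫_0^4 (x^6 - 2*x^5 + 5*x^4 - 8*x^3 + 8*x^2 - 8*x + 4) dx. Term by term:
    ∫_0^4 x^6 dx = 16384/7;  ∫_0^4 -2*x^5 dx = -4096/3;  ∫_0^4 5*x^4 dx = 1024;
    ∫_0^4 -8*x^3 dx = -512;  ∫_0^4 8*x^2 dx = 512/3;  ∫_0^4 -8*x dx = -64;
    ∫_0^4 4 dx = 16.
  Sum: 16384/7 − 4096/3 + 1024 − 512 + 512/3 − 64 + 16 = 33808/21.
  ∫_0^4 u'(x)^2 dx = ∫_0^4 (9*x^4 - 12*x^3 + 16*x^2 - 8*x + 4) dx. Term by term:
    ∫_0^4 9*x^4 dx = 9216/5;  ∫_0^4 -12*x^3 dx = -768;  ∫_0^4 16*x^2 dx = 1024/3;
    ∫_0^4 -8*x dx = -64;  ∫_0^4 4 dx = 16.
  Sum: 9216/5 − 768 + 1024/3 − 64 + 16 = 20528/15.
Adding: ||u||_{H^1}^2 = 33808/21 + 20528/15 = 312736/105.


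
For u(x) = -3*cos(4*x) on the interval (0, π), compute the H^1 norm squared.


||u||_{H^1(0,π)}^2 = 153*π/2

u'(x) = 12*sin(4*x).
Expand u² and (u')² and integrate term by term on (0, π), using: for integers n ≥ 1, ∫_0^π sin²(nx) dx = ∫_0^π cos²(nx) dx = π/2; for n ≠ n', ∫_0^π sin(nx)sin(n'x) dx = ∫_0^π cos(nx)cos(n'x) dx = 0; and by product-to-sum, ∫_0^π sin(nx)cos(n'x) dx = ½∫_0^π [sin((n+n')x) + sin((n−n')x)] dx, which is 0 when n+n' is even and 2n/(n²−n'²) when n+n' is odd (it need not vanish on (0, π)).
  u² squared terms: (-3)²·∫cos(4x)² dx = 9·π/2 = 9*π/2.
  So ∫_0^π u² dx = 9*π/2.
  (u')² squared terms: (12)²·∫sin(4x)² dx = 144·π/2 = 72*π.
  So ∫_0^π (u')² dx = 72*π.
||u||_{H^1}^2 = (9*π/2) + (72*π) = 153*π/2.


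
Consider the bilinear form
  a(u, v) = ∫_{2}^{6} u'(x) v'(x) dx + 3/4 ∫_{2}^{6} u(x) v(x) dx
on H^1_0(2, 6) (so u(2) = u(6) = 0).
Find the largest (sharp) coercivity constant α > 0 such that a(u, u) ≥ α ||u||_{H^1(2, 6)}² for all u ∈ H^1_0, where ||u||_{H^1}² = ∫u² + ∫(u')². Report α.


α = (π^2 + 12)/(π^2 + 16)

Coercivity of a(·,·) on H^1_0(2, 6) means a(u, u) ≥ α ||u||_{H^1}² for every u ∈ H^1_0.
The interval has length L = 4, and Poincaré/coercivity depend only on L. Here a(u, u) = ∫(u')² + (3/4)·∫u².
Here 0 < c = 3/4 < 1. The condition a(u,u) ≥ α||u||_{H^1}² reads (1−α)∫(u')² ≥ (α−c)∫u². Any admissible α is ≤ 1 (rapidly oscillating u have ∫u²/∫(u')² → 0), and α = 1 would force 0 ≥ (1−c)∫u², impossible since c < 1; so 1−α > 0. By the sharp Poincaré inequality on H^1_0 of an interval of length L, ∫(u')² ≥ (π/L)²∫u² with equality for the first sine mode sin(π(x−x₀)/L) (x₀ the left endpoint), so the inequality holds for all u iff (1−α)(π/L)² ≥ α − c, i.e. α ≤ ((π/L)² + c)/((π/L)² + 1) = (1 + c(L/π)²)/(1 + (L/π)²). With (π/L)² = π^2/16 and c = 3/4, the largest admissible constant is α = ((π/L)² + c)/((π/L)² + 1).
Simplifying, α = (π^2 + 12)/(π^2 + 16).


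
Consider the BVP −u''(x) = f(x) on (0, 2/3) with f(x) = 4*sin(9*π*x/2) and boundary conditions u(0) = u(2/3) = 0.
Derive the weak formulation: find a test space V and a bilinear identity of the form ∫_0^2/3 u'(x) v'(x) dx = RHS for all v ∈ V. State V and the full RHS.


V = H^1_0(0, 2/3) (so v(0) = v(2/3) = 0); weak form: ∫_0^2/3 u'v' dx = ∫_0^2/3 (4*sin(9*π*x/2)) v dx for all v ∈ V.

Multiply both sides by a test function v and integrate from 0 to 2/3:
  ∫_0^2/3 −u''(x) v(x) dx = ∫_0^2/3 f(x) v(x) dx.
Integrate the LHS by parts once:
  ∫_0^2/3 −u'' v dx = −[u'(x) v(x)]_0^2/3 + ∫_0^2/3 u'(x) v'(x) dx.
Thus ∫_0^2/3 u'(x) v'(x) dx = ∫_0^2/3 f(x) v(x) dx + [u'(x) v(x)]_0^2/3.
Choose V so that boundary terms are either known or forced to vanish.
u is Dirichlet: u(0) = u(2/3) = 0. Let V = H^1_0(0, 2/3); then v(0) = v(2/3) = 0, and [u' v]_0^2/3 = 0.
Weak formulation: find u (satisfying any essential BC) such that ∫_0^2/3 u'(x) v'(x) dx = ∫_0^2/3 f v dx for all v ∈ V.
Substituting f(x) = 4*sin(9*π*x/2), the right-hand side is ∫_0^2/3 (4*sin(9*π*x/2)) v dx.


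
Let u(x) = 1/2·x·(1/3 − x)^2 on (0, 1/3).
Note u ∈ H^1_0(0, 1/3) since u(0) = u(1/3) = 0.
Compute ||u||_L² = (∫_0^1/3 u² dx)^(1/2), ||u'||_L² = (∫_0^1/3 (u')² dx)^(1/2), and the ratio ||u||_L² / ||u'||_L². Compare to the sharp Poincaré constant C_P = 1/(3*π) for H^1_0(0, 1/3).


||u||_L² / ||u'||_L² = sqrt(14)/42 < C_P = 1/(3*π).

u(x) = 1/2·x·(1/3 − x)^2, so u'(x) = (3*x - 1)*(9*x - 1)/18.
u(x) = 1/2·x·(1/3 − x)^2 vanishes at x = 0 and x = 1/3, so u ∈ H^1_0(0, 1/3). Differentiate via the product rule and integrate the resulting polynomials term by term.
  ∫_0^1/3 u² dx = ∫_0^1/3 (x^6/4 - x^5/3 + x^4/6 - x^3/27 + x^2/324) dx. Term by term:
    ∫_0^1/3 x^6/4 dx = 1/61236;  ∫_0^1/3 -x^5/3 dx = -1/13122;  ∫_0^1/3 x^4/6 dx = 1/7290;
    ∫_0^1/3 -x^3/27 dx = -1/8748;  ∫_0^1/3 x^2/324 dx = 1/26244.
  Sum: 1/61236 − 1/13122 + 1/7290 − 1/8748 + 1/26244 = 1/918540.
  ∫_0^1/3 (u')² dx = ∫_0^1/3 (9*x^4/4 - 2*x^3 + 11*x^2/18 - 2*x/27 + 1/324) dx. Term by term:
    ∫_0^1/3 9*x^4/4 dx = 1/540;  ∫_0^1/3 -2*x^3 dx = -1/162;  ∫_0^1/3 11*x^2/18 dx = 11/1458;
    ∫_0^1/3 -2*x/27 dx = -1/243;  ∫_0^1/3 1/324 dx = 1/972.
  Sum: 1/540 − 1/162 + 11/1458 − 1/243 + 1/972 = 1/7290.
∫_0^1/3 u² dx = 1/918540, so ||u||_L² = sqrt(35)/5670.
∫_0^1/3 (u')² dx = 1/7290, so ||u'||_L² = sqrt(10)/270.
Ratio ||u||_L² / ||u'||_L² = sqrt(14)/42.
Sharp Poincaré constant on H^1_0(0, 1/3) is C_P = L/π = 1/(3*π), achieved by sin(3*π·x).
A polynomial bump cannot attain the sharp Poincaré constant (only the first sine eigenfunction does), so the ratio is strictly less than C_P, consistent with ||u||_L² ≤ C_P ||u'||_L².


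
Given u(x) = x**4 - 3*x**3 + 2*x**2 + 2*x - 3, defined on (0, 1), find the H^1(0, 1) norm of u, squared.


||u||_{H^1}^2 = 10253/1260

The H^1 norm (squared) on an interval (0, L) is
  ||u||_{H^1}^2 = ∫_0^L u(x)^2 dx + ∫_0^L u'(x)^2 dx.
Compute u'(x) = 4*x**3 - 9*x**2 + 4*x + 2.
Then u(x)^2 = x**8 - 6*x**7 + 13*x**6 - 8*x**5 - 14*x**4 + 26*x**3 - 8*x**2 - 12*x + 9 and u'(x)^2 = 16*x**6 - 72*x**5 + 113*x**4 - 56*x**3 - 20*x**2 + 16*x + 4.
Integrate each monomial from 0 to 1 using ∫_0^1 c·x^n dx = c·1^(n+1)/(n+1):
  ∫_0^1 u(x)^2 dx = ∫_0^1 (x^8 - 6*x^7 + 13*x^6 - 8*x^5 - 14*x^4 + 26*x^3 - 8*x^2 - 12*x + 9) dx. Term by term:
    ∫_0^1 x^8 dx = 1/9;  ∫_0^1 -6*x^7 dx = -3/4;  ∫_0^1 13*x^6 dx = 13/7;
    ∫_0^1 -8*x^5 dx = -4/3;  ∫_0^1 -14*x^4 dx = -14/5;  ∫_0^1 26*x^3 dx = 13/2;
    ∫_0^1 -8*x^2 dx = -8/3;  ∫_0^1 -12*x dx = -6;  ∫_0^1 9 dx = 9.
  Sum: 1/9 − 3/4 + 13/7 − 4/3 − 14/5 + 13/2 − 8/3 − 6 + 9 = 4937/1260.
  ∫_0^1 u'(x)^2 dx = ∫_0^1 (16*x^6 - 72*x^5 + 113*x^4 - 56*x^3 - 20*x^2 + 16*x + 4) dx. Term by term:
    ∫_0^1 16*x^6 dx = 16/7;  ∫_0^1 -72*x^5 dx = -12;  ∫_0^1 113*x^4 dx = 113/5;
    ∫_0^1 -56*x^3 dx = -14;  ∫_0^1 -20*x^2 dx = -20/3;  ∫_0^1 16*x dx = 8;
    ∫_0^1 4 dx = 4.
  Sum: 16/7 − 12 + 113/5 − 14 − 20/3 + 8 + 4 = 443/105.
Adding: ||u||_{H^1}^2 = 4937/1260 + 443/105 = 10253/1260.


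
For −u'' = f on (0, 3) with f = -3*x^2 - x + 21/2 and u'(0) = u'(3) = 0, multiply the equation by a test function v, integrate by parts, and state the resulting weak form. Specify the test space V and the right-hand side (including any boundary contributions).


V = H^1(0, 3) (no boundary constraint on v; u is determined up to an additive constant); weak form: ∫_0^3 u'v' dx = ∫_0^3 (-3*x^2 - x + 21/2) v dx for all v ∈ V.

Multiply both sides by a test function v and integrate from 0 to 3:
  ∫_0^3 −u''(x) v(x) dx = ∫_0^3 f(x) v(x) dx.
Integrate the LHS by parts once:
  ∫_0^3 −u'' v dx = −[u'(x) v(x)]_0^3 + ∫_0^3 u'(x) v'(x) dx.
Thus ∫_0^3 u'(x) v'(x) dx = ∫_0^3 f(x) v(x) dx + [u'(x) v(x)]_0^3.
Choose V so that boundary terms are either known or forced to vanish.
u has homogeneous Neumann: u'(0) = u'(3) = 0. So [u' v]_0^3 = 0·v(3) − 0·v(0) = 0 for any v; take V = H^1(0, 3).
Weak formulation: find u (satisfying any essential BC) such that ∫_0^3 u'(x) v'(x) dx = ∫_0^3 f v dx for all v ∈ V (homogeneous Neumann, so boundary terms vanish).
Substituting f(x) = -3*x^2 - x + 21/2, the right-hand side is ∫_0^3 (-3*x^2 - x + 21/2) v dx.
Compatibility check (pure Neumann): taking v ≡ 1 ∈ V gives 0 = ∫_0^3 f dx + (0) − (0), i.e. ∫_0^3 f dx must equal u'(0) − u'(3) = 0. Indeed ∫_0^3 (-3*x^2 - x + 21/2) dx = 0, so the data are compatible. The solution is then unique only up to an additive constant (fix it e.g. by requiring ∫_0^3 u dx = 0).


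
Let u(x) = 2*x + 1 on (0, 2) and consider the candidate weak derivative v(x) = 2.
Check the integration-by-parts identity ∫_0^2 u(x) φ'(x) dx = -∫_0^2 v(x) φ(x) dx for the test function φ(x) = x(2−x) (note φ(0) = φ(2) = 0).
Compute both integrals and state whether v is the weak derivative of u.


LHS = -8/3, RHS = -8/3. Yes, v = u' weakly.

u(x) = 2*x + 1, classical derivative u'(x) = 2.
φ(x) = x(2−x), so φ'(x) = 2 - 2*x.
Note φ(0) = φ(2) = 0, so the boundary term u·φ vanishes.
LHS = ∫_0^2 u(x) φ'(x) dx = ∫_0^2 (-4*x^2 + 2*x + 2) dx. Term by term:
  ∫_0^2 -4*x^2 dx = -32/3;  ∫_0^2 2*x dx = 4;  ∫_0^2 2 dx = 4.
Sum: -32/3 + 4 + 4 = -8/3.
So LHS = -8/3.
∫_0^2 v(x) φ(x) dx = ∫_0^2 (-2*x^2 + 4*x) dx. Term by term:
  ∫_0^2 -2*x^2 dx = -16/3;  ∫_0^2 4*x dx = 8.
Sum: -16/3 + 8 = 8/3.
So RHS = -∫_0^2 v(x) φ(x) dx = -8/3.
LHS = RHS, so the identity holds for this test φ.
Moreover u is smooth here and v(x) = u'(x) = 2 pointwise, so the identity holds for every test function. Hence v is the weak derivative of u.


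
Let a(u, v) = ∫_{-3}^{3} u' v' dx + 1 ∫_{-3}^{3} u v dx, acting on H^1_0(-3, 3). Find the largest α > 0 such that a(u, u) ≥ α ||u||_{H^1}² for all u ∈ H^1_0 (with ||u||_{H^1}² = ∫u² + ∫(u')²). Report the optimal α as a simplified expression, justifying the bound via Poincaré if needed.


α = 1

Coercivity of a(·,·) on H^1_0(-3, 3) means a(u, u) ≥ α ||u||_{H^1}² for every u ∈ H^1_0.
The interval has length L = 6, and Poincaré/coercivity depend only on L. Here a(u, u) = ∫(u')² + (1)·∫u².
Here c = 1 ≥ 1, so a(u,u) = ∫(u')² + c∫u² ≥ ∫(u')² + ∫u² = ||u||_{H^1}², i.e. α = 1 works. No larger α is possible: a(u,u) ≥ α||u||_{H^1}² means (1−α)∫(u')² ≥ (α−c)∫u², and for the modes u_n = sin(nπ(x−x₀)/L) (x₀ the left endpoint) one has ∫u_n²/∫(u_n')² = (L/(nπ))² → 0, so a(u_n,u_n)/||u_n||_{H^1}² → 1. Hence the optimal constant is α = 1.
Therefore α = 1.


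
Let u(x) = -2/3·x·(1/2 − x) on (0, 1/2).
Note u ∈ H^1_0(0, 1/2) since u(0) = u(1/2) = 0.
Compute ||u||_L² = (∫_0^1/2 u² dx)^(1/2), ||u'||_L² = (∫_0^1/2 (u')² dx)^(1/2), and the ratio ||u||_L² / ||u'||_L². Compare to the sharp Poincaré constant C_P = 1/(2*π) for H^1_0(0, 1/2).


||u||_L² / ||u'||_L² = sqrt(10)/20 < C_P = 1/(2*π).

u(x) = -2/3·x·(1/2 − x), so u'(x) = 4*x/3 - 1/3.
u(x) = -2/3·x·(1/2 − x) vanishes at x = 0 and x = 1/2, so u ∈ H^1_0(0, 1/2). Differentiate via the product rule and integrate the resulting polynomials term by term.
  ∫_0^1/2 u² dx = ∫_0^1/2 (4*x^4/9 - 4*x^3/9 + x^2/9) dx. Term by term:
    ∫_0^1/2 4*x^4/9 dx = 1/360;  ∫_0^1/2 -4*x^3/9 dx = -1/144;  ∫_0^1/2 x^2/9 dx = 1/216.
  Sum: 1/360 − 1/144 + 1/216 = 1/2160.
  ∫_0^1/2 (u')² dx = ∫_0^1/2 (16*x^2/9 - 8*x/9 + 1/9) dx. Term by term:
    ∫_0^1/2 16*x^2/9 dx = 2/27;  ∫_0^1/2 -8*x/9 dx = -1/9;  ∫_0^1/2 1/9 dx = 1/18.
  Sum: 2/27 − 1/9 + 1/18 = 1/54.
∫_0^1/2 u² dx = 1/2160, so ||u||_L² = sqrt(15)/180.
∫_0^1/2 (u')² dx = 1/54, so ||u'||_L² = sqrt(6)/18.
Ratio ||u||_L² / ||u'||_L² = sqrt(10)/20.
Sharp Poincaré constant on H^1_0(0, 1/2) is C_P = L/π = 1/(2*π), achieved by sin(2*π·x).
A polynomial bump cannot attain the sharp Poincaré constant (only the first sine eigenfunction does), so the ratio is strictly less than C_P, consistent with ||u||_L² ≤ C_P ||u'||_L².


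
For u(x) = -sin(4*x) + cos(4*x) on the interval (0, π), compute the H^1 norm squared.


||u||_{H^1(0,π)}^2 = 17*π

u'(x) = -4*sin(4*x) - 4*cos(4*x).
Expand u² and (u')² and integrate term by term on (0, π), using: for integers n ≥ 1, ∫_0^π sin²(nx) dx = ∫_0^π cos²(nx) dx = π/2; for n ≠ n', ∫_0^π sin(nx)sin(n'x) dx = ∫_0^π cos(nx)cos(n'x) dx = 0; and by product-to-sum, ∫_0^π sin(nx)cos(n'x) dx = ½∫_0^π [sin((n+n')x) + sin((n−n')x)] dx, which is 0 when n+n' is even and 2n/(n²−n'²) when n+n' is odd (it need not vanish on (0, π)).
  u² squared terms: (-1)²·∫sin(4x)² dx = 1·π/2 = π/2;  (1)²·∫cos(4x)² dx = 1·π/2 = π/2.
  u² cross terms: 2·(-1)·(1)·∫sin(4x)·cos(4x) dx = -2·(0) = 0.
  So ∫_0^π u² dx = π/2 + π/2 + 0 = π.
  (u')² squared terms: (-4)²·∫cos(4x)² dx = 16·π/2 = 8*π;  (-4)²·∫sin(4x)² dx = 16·π/2 = 8*π.
  (u')² cross terms: 2·(-4)·(-4)·∫cos(4x)·sin(4x) dx = 32·(0) = 0.
  So ∫_0^π (u')² dx = 8*π + 8*π + 0 = 16*π.
||u||_{H^1}^2 = (π) + (16*π) = 17*π.


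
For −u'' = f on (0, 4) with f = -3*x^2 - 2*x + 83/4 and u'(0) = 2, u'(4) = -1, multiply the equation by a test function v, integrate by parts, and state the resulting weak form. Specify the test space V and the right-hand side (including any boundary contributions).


V = H^1(0, 4) (v unrestricted at boundary; u is determined up to an additive constant); weak form: ∫_0^4 u'v' dx = ∫_0^4 (-3*x^2 - 2*x + 83/4) v dx − v(4) − 2·v(0) for all v ∈ V.

Multiply both sides by a test function v and integrate from 0 to 4:
  ∫_0^4 −u''(x) v(x) dx = ∫_0^4 f(x) v(x) dx.
Integrate the LHS by parts once:
  ∫_0^4 −u'' v dx = −[u'(x) v(x)]_0^4 + ∫_0^4 u'(x) v'(x) dx.
Thus ∫_0^4 u'(x) v'(x) dx = ∫_0^4 f(x) v(x) dx + [u'(x) v(x)]_0^4.
Choose V so that boundary terms are either known or forced to vanish.
u has inhomogeneous Neumann u'(0) = 2, u'(4) = -1. [u' v]_0^4 = (-1)·v(4) − (2)·v(0) = − v(4) − 2·v(0). Take V = H^1(0, 4); boundary term becomes part of RHS.
Weak formulation: find u (satisfying any essential BC) such that ∫_0^4 u'(x) v'(x) dx = ∫_0^4 f v dx − v(4) − 2·v(0) for all v ∈ V (Neumann data are natural BCs: they enter the RHS as boundary terms).
Substituting f(x) = -3*x^2 - 2*x + 83/4, the right-hand side is ∫_0^4 (-3*x^2 - 2*x + 83/4) v dx − v(4) − 2·v(0).
Compatibility check (pure Neumann): taking v ≡ 1 ∈ V gives 0 = ∫_0^4 f dx + (-1) − (2), i.e. ∫_0^4 f dx must equal u'(0) − u'(4) = 3. Indeed ∫_0^4 (-3*x^2 - 2*x + 83/4) dx = 3, so the data are compatible. The solution is then unique only up to an additive constant (fix it e.g. by requiring ∫_0^4 u dx = 0).


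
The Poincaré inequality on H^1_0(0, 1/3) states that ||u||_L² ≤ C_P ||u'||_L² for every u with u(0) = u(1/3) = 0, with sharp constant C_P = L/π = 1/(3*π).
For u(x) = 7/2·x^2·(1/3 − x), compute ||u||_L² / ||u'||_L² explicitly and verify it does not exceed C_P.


||u||_L² / ||u'||_L² = sqrt(14)/42 < C_P = 1/(3*π).

u(x) = 7/2·x^2·(1/3 − x), so u'(x) = 7*x*(2 - 9*x)/6.
u(x) = 7/2·x^2·(1/3 − x) vanishes at x = 0 and x = 1/3, so u ∈ H^1_0(0, 1/3). Differentiate via the product rule and integrate the resulting polynomials term by term.
  ∫_0^1/3 u² dx = ∫_0^1/3 (49*x^6/4 - 49*x^5/6 + 49*x^4/36) dx. Term by term:
    ∫_0^1/3 49*x^6/4 dx = 7/8748;  ∫_0^1/3 -49*x^5/6 dx = -49/26244;  ∫_0^1/3 49*x^4/36 dx = 49/43740.
  Sum: 7/8748 − 49/26244 + 49/43740 = 7/131220.
  ∫_0^1/3 (u')² dx = ∫_0^1/3 (441*x^4/4 - 49*x^3 + 49*x^2/9) dx. Term by term:
    ∫_0^1/3 441*x^4/4 dx = 49/540;  ∫_0^1/3 -49*x^3 dx = -49/324;  ∫_0^1/3 49*x^2/9 dx = 49/729.
  Sum: 49/540 − 49/324 + 49/729 = 49/7290.
∫_0^1/3 u² dx = 7/131220, so ||u||_L² = sqrt(35)/810.
∫_0^1/3 (u')² dx = 49/7290, so ||u'||_L² = 7*sqrt(10)/270.
Ratio ||u||_L² / ||u'||_L² = sqrt(14)/42.
Sharp Poincaré constant on H^1_0(0, 1/3) is C_P = L/π = 1/(3*π), achieved by sin(3*π·x).
A polynomial bump cannot attain the sharp Poincaré constant (only the first sine eigenfunction does), so the ratio is strictly less than C_P, consistent with ||u||_L² ≤ C_P ||u'||_L².


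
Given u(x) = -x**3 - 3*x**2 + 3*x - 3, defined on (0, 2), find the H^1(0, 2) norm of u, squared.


||u||_{H^1}^2 = 10608/35

The H^1 norm (squared) on an interval (0, L) is
  ||u||_{H^1}^2 = ∫_0^L u(x)^2 dx + ∫_0^L u'(x)^2 dx.
Compute u'(x) = -3*x**2 - 6*x + 3.
Then u(x)^2 = x**6 + 6*x**5 + 3*x**4 - 12*x**3 + 27*x**2 - 18*x + 9 and u'(x)^2 = 9*x**4 + 36*x**3 + 18*x**2 - 36*x + 9.
Integrate each monomial from 0 to 2 using ∫_0^2 c·x^n dx = c·2^(n+1)/(n+1):
  ∫_0^2 u(x)^2 dx = ∫_0^2 (x^6 + 6*x^5 + 3*x^4 - 12*x^3 + 27*x^2 - 18*x + 9) dx. Term by term:
    ∫_0^2 x^6 dx = 128/7;  ∫_0^2 6*x^5 dx = 64;  ∫_0^2 3*x^4 dx = 96/5;
    ∫_0^2 -12*x^3 dx = -48;  ∫_0^2 27*x^2 dx = 72;  ∫_0^2 -18*x dx = -36;
    ∫_0^2 9 dx = 18.
  Sum: 128/7 + 64 + 96/5 − 48 + 72 − 36 + 18 = 3762/35.
  ∫_0^2 u'(x)^2 dx = ∫_0^2 (9*x^4 + 36*x^3 + 18*x^2 - 36*x + 9) dx. Term by term:
    ∫_0^2 9*x^4 dx = 288/5;  ∫_0^2 36*x^3 dx = 144;  ∫_0^2 18*x^2 dx = 48;
    ∫_0^2 -36*x dx = -72;  ∫_0^2 9 dx = 18.
  Sum: 288/5 + 144 + 48 − 72 + 18 = 978/5.
Adding: ||u||_{H^1}^2 = 3762/35 + 978/5 = 10608/35.


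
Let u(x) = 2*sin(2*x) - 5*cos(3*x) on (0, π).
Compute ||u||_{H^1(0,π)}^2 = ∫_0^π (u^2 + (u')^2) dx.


||u||_{H^1(0,π)}^2 = 160 + 135*π

u'(x) = 15*sin(3*x) + 4*cos(2*x).
Expand u² and (u')² and integrate term by term on (0, π), using: for integers n ≥ 1, ∫_0^π sin²(nx) dx = ∫_0^π cos²(nx) dx = π/2; for n ≠ n', ∫_0^π sin(nx)sin(n'x) dx = ∫_0^π cos(nx)cos(n'x) dx = 0; and by product-to-sum, ∫_0^π sin(nx)cos(n'x) dx = ½∫_0^π [sin((n+n')x) + sin((n−n')x)] dx, which is 0 when n+n' is even and 2n/(n²−n'²) when n+n' is odd (it need not vanish on (0, π)).
  u² squared terms: (-5)²·∫cos(3x)² dx = 25·π/2 = 25*π/2;  (2)²·∫sin(2x)² dx = 4·π/2 = 2*π.
  u² cross terms: 2·(-5)·(2)·∫cos(3x)·sin(2x) dx = -20·(-4/5) = 16.
  So ∫_0^π u² dx = 25*π/2 + 2*π + 16 = 16 + 29*π/2.
  (u')² squared terms: (4)²·∫cos(2x)² dx = 16·π/2 = 8*π;  (15)²·∫sin(3x)² dx = 225·π/2 = 225*π/2.
  (u')² cross terms: 2·(4)·(15)·∫cos(2x)·sin(3x) dx = 120·(6/5) = 144.
  So ∫_0^π (u')² dx = 8*π + 225*π/2 + 144 = 144 + 241*π/2.
||u||_{H^1}^2 = (16 + 29*π/2) + (144 + 241*π/2) = 160 + 135*π.


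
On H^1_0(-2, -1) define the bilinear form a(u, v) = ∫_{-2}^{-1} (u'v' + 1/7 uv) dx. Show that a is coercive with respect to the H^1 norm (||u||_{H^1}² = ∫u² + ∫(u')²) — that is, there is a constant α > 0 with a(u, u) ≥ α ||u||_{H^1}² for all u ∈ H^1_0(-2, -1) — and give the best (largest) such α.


α = (1/7 + π^2)/(1 + π^2)

Coercivity of a(·,·) on H^1_0(-2, -1) means a(u, u) ≥ α ||u||_{H^1}² for every u ∈ H^1_0.
The interval has length L = 1, and Poincaré/coercivity depend only on L. Here a(u, u) = ∫(u')² + (1/7)·∫u².
Here 0 < c = 1/7 < 1. The condition a(u,u) ≥ α||u||_{H^1}² reads (1−α)∫(u')² ≥ (α−c)∫u². Any admissible α is ≤ 1 (rapidly oscillating u have ∫u²/∫(u')² → 0), and α = 1 would force 0 ≥ (1−c)∫u², impossible since c < 1; so 1−α > 0. By the sharp Poincaré inequality on H^1_0 of an interval of length L, ∫(u')² ≥ (π/L)²∫u² with equality for the first sine mode sin(π(x−x₀)/L) (x₀ the left endpoint), so the inequality holds for all u iff (1−α)(π/L)² ≥ α − c, i.e. α ≤ ((π/L)² + c)/((π/L)² + 1) = (1 + c(L/π)²)/(1 + (L/π)²). With (π/L)² = π^2 and c = 1/7, the largest admissible constant is α = ((π/L)² + c)/((π/L)² + 1).
Simplifying, α = (1/7 + π^2)/(1 + π^2).


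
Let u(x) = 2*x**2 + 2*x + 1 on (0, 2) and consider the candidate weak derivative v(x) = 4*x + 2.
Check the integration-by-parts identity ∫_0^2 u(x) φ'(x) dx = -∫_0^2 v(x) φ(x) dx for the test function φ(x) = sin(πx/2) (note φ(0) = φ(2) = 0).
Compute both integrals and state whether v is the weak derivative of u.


LHS = -24/π, RHS = -24/π. Yes, v = u' weakly.

u(x) = 2*x**2 + 2*x + 1, classical derivative u'(x) = 4*x + 2.
φ(x) = sin(πx/2), so φ'(x) = π*cos(π*x/2)/2.
Note φ(0) = φ(2) = 0, so the boundary term u·φ vanishes.
LHS = ∫_0^2 u(x) φ'(x) dx = ∫_0^2 (π*x^2*cos(π*x/2) + π*x*cos(π*x/2) + π*cos(π*x/2)/2) dx. Term by term:
  ∫_0^2 π*cos(π*x/2)/2 dx = 0;  ∫_0^2 π*x*cos(π*x/2) dx = -8/π;  ∫_0^2 π*x^2*cos(π*x/2) dx = -16/π.
Sum: 0 − 8/π − 16/π = -24/π.
So LHS = -24/π.
∫_0^2 v(x) φ(x) dx = ∫_0^2 (4*x*sin(π*x/2) + 2*sin(π*x/2)) dx. Term by term:
  ∫_0^2 2*sin(π*x/2) dx = 8/π;  ∫_0^2 4*x*sin(π*x/2) dx = 16/π.
Sum: 8/π + 16/π = 24/π.
So RHS = -∫_0^2 v(x) φ(x) dx = -24/π.
LHS = RHS, so the identity holds for this test φ.
Moreover u is smooth here and v(x) = u'(x) = 4*x + 2 pointwise, so the identity holds for every test function. Hence v is the weak derivative of u.


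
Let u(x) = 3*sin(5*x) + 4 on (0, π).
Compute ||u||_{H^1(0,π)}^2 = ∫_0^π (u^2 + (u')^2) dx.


||u||_{H^1(0,π)}^2 = 48/5 + 133*π

u'(x) = 15*cos(5*x).
Expand u² and (u')² and integrate term by term on (0, π), using: for integers n ≥ 1, ∫_0^π sin²(nx) dx = ∫_0^π cos²(nx) dx = π/2; for n ≠ n', ∫_0^π sin(nx)sin(n'x) dx = ∫_0^π cos(nx)cos(n'x) dx = 0; and by product-to-sum, ∫_0^π sin(nx)cos(n'x) dx = ½∫_0^π [sin((n+n')x) + sin((n−n')x)] dx, which is 0 when n+n' is even and 2n/(n²−n'²) when n+n' is odd (it need not vanish on (0, π)). For the constant mode: ∫_0^π 1 dx = π, ∫_0^π cos(nx) dx = 0, ∫_0^π sin(nx) dx = (1−(−1)^n)/n.
  u² squared terms: (4)²·∫1 dx = 16·π = 16*π;  (3)²·∫sin(5x)² dx = 9·π/2 = 9*π/2.
  u² cross terms: 2·(4)·(3)·∫1·sin(5x) dx = 24·(2/5) = 48/5.
  So ∫_0^π u² dx = 16*π + 9*π/2 + 48/5 = 48/5 + 41*π/2.
  (u')² squared terms: (15)²·∫cos(5x)² dx = 225·π/2 = 225*π/2.
  So ∫_0^π (u')² dx = 225*π/2.
||u||_{H^1}^2 = (48/5 + 41*π/2) + (225*π/2) = 48/5 + 133*π.


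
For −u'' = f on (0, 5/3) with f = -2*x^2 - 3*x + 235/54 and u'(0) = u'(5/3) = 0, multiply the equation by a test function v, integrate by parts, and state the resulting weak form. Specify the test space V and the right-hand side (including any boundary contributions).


V = H^1(0, 5/3) (no boundary constraint on v; u is determined up to an additive constant); weak form: ∫_0^5/3 u'v' dx = ∫_0^5/3 (-2*x^2 - 3*x + 235/54) v dx for all v ∈ V.

Multiply both sides by a test function v and integrate from 0 to 5/3:
  ∫_0^5/3 −u''(x) v(x) dx = ∫_0^5/3 f(x) v(x) dx.
Integrate the LHS by parts once:
  ∫_0^5/3 −u'' v dx = −[u'(x) v(x)]_0^5/3 + ∫_0^5/3 u'(x) v'(x) dx.
Thus ∫_0^5/3 u'(x) v'(x) dx = ∫_0^5/3 f(x) v(x) dx + [u'(x) v(x)]_0^5/3.
Choose V so that boundary terms are either known or forced to vanish.
u has homogeneous Neumann: u'(0) = u'(5/3) = 0. So [u' v]_0^5/3 = 0·v(5/3) − 0·v(0) = 0 for any v; take V = H^1(0, 5/3).
Weak formulation: find u (satisfying any essential BC) such that ∫_0^5/3 u'(x) v'(x) dx = ∫_0^5/3 f v dx for all v ∈ V (homogeneous Neumann, so boundary terms vanish).
Substituting f(x) = -2*x^2 - 3*x + 235/54, the right-hand side is ∫_0^5/3 (-2*x^2 - 3*x + 235/54) v dx.
Compatibility check (pure Neumann): taking v ≡ 1 ∈ V gives 0 = ∫_0^5/3 f dx + (0) − (0), i.e. ∫_0^5/3 f dx must equal u'(0) − u'(5/3) = 0. Indeed ∫_0^5/3 (-2*x^2 - 3*x + 235/54) dx = 0, so the data are compatible. The solution is then unique only up to an additive constant (fix it e.g. by requiring ∫_0^5/3 u dx = 0).


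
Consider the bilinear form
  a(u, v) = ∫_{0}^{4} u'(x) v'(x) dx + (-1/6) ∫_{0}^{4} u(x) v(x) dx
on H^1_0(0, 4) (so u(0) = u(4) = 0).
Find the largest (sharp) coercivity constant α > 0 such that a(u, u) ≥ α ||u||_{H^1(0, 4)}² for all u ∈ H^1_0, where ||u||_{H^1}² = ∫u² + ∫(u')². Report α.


α = (-8/3 + π^2)/(π^2 + 16)

Coercivity of a(·,·) on H^1_0(0, 4) means a(u, u) ≥ α ||u||_{H^1}² for every u ∈ H^1_0.
The interval has length L = 4, and Poincaré/coercivity depend only on L. Here a(u, u) = ∫(u')² + (-1/6)·∫u².
Here c = -1/6 < 0 with |c| < (π/L)² = π^2/16, so coercivity still holds. The condition a(u,u) ≥ α||u||_{H^1}² reads (1−α)∫(u')² ≥ (α−c)∫u². Any admissible α is ≤ 1 (rapidly oscillating u have ∫u²/∫(u')² → 0), and α = 1 would force 0 ≥ (1−c)∫u², impossible since c < 1; so 1−α > 0. By the sharp Poincaré inequality on H^1_0 of an interval of length L, ∫(u')² ≥ (π/L)²∫u² with equality for the first sine mode sin(π(x−x₀)/L) (x₀ the left endpoint), so the inequality holds for all u iff (1−α)(π/L)² ≥ α − c, i.e. α ≤ ((π/L)² + c)/((π/L)² + 1) = (1 + c(L/π)²)/(1 + (L/π)²). (Direct route, valid since c ≤ 0: Poincaré gives c∫u² ≥ c(L/π)²∫(u')², so a(u,u) ≥ (1 + c(L/π)²)∫(u')², while ||u||_{H^1}² ≤ (1 + (L/π)²)∫(u')²; dividing yields the same α.) With (π/L)² = π^2/16 and c = -1/6, the largest admissible constant is α = ((π/L)² + c)/((π/L)² + 1).
Simplifying, α = (-8/3 + π^2)/(π^2 + 16).


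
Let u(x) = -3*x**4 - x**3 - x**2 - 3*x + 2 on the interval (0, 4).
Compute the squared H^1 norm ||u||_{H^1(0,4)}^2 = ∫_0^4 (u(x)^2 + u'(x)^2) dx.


||u||_{H^1}^2 = 78152468/105

The H^1 norm (squared) on an interval (0, L) is
  ||u||_{H^1}^2 = ∫_0^L u(x)^2 dx + ∫_0^L u'(x)^2 dx.
Compute u'(x) = -12*x**3 - 3*x**2 - 2*x - 3.
Then u(x)^2 = 9*x**8 + 6*x**7 + 7*x**6 + 20*x**5 - 5*x**4 + 2*x**3 + 5*x**2 - 12*x + 4 and u'(x)^2 = 144*x**6 + 72*x**5 + 57*x**4 + 84*x**3 + 22*x**2 + 12*x + 9.
Integrate each monomial from 0 to 4 using ∫_0^4 c·x^n dx = c·4^(n+1)/(n+1):
  ∫_0^4 u(x)^2 dx = ∫_0^4 (9*x^8 + 6*x^7 + 7*x^6 + 20*x^5 - 5*x^4 + 2*x^3 + 5*x^2 - 12*x + 4) dx. Term by term:
    ∫_0^4 9*x^8 dx = 262144;  ∫_0^4 6*x^7 dx = 49152;  ∫_0^4 7*x^6 dx = 16384;
    ∫_0^4 20*x^5 dx = 40960/3;  ∫_0^4 -5*x^4 dx = -1024;  ∫_0^4 2*x^3 dx = 128;
    ∫_0^4 5*x^2 dx = 320/3;  ∫_0^4 -12*x dx = -96;  ∫_0^4 4 dx = 16.
  Sum: 262144 + 49152 + 16384 + 40960/3 − 1024 + 128 + 320/3 − 96 + 16 = 340464.
  ∫_0^4 u'(x)^2 dx = ∫_0^4 (144*x^6 + 72*x^5 + 57*x^4 + 84*x^3 + 22*x^2 + 12*x + 9) dx. Term by term:
    ∫_0^4 144*x^6 dx = 2359296/7;  ∫_0^4 72*x^5 dx = 49152;  ∫_0^4 57*x^4 dx = 58368/5;
    ∫_0^4 84*x^3 dx = 5376;  ∫_0^4 22*x^2 dx = 1408/3;  ∫_0^4 12*x dx = 96;
    ∫_0^4 9 dx = 36.
  Sum: 2359296/7 + 49152 + 58368/5 + 5376 + 1408/3 + 96 + 36 = 42403748/105.
Adding: ||u||_{H^1}^2 = 340464 + 42403748/105 = 78152468/105.


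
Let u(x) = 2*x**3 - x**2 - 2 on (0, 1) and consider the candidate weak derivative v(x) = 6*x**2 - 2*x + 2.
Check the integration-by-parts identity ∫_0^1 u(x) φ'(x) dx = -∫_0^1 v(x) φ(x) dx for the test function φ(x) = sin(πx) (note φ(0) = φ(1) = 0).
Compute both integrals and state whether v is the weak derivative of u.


LHS = -4/π + 24/π^3, RHS = -8/π + 24/π^3. No, v is not the weak derivative of u.

u(x) = 2*x**3 - x**2 - 2, classical derivative u'(x) = 6*x**2 - 2*x.
φ(x) = sin(πx), so φ'(x) = π*cos(π*x).
Note φ(0) = φ(1) = 0, so the boundary term u·φ vanishes.
LHS = ∫_0^1 u(x) φ'(x) dx = ∫_0^1 (2*π*x^3*cos(π*x) - π*x^2*cos(π*x) - 2*π*cos(π*x)) dx. Term by term:
  ∫_0^1 -2*π*cos(π*x) dx = 0;  ∫_0^1 -π*x^2*cos(π*x) dx = 2/π;  ∫_0^1 2*π*x^3*cos(π*x) dx = -6/π + 24/π^3.
Sum: 0 + 2/π + -6/π + 24/π^3 = -4/π + 24/π^3.
So LHS = -4/π + 24/π^3.
∫_0^1 v(x) φ(x) dx = ∫_0^1 (6*x^2*sin(π*x) - 2*x*sin(π*x) + 2*sin(π*x)) dx. Term by term:
  ∫_0^1 2*sin(π*x) dx = 4/π;  ∫_0^1 -2*x*sin(π*x) dx = -2/π;  ∫_0^1 6*x^2*sin(π*x) dx = -24/π^3 + 6/π.
Sum: 4/π − 2/π + -24/π^3 + 6/π = -24/π^3 + 8/π.
So RHS = -∫_0^1 v(x) φ(x) dx = -8/π + 24/π^3.
LHS − RHS = 4/π ≠ 0, so the identity fails.
(For a valid weak derivative the identity must hold for EVERY test function, in particular this one. The failure shows v is NOT the weak derivative of u.)
Correct weak derivative would be u'(x) = 6*x**2 - 2*x.
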